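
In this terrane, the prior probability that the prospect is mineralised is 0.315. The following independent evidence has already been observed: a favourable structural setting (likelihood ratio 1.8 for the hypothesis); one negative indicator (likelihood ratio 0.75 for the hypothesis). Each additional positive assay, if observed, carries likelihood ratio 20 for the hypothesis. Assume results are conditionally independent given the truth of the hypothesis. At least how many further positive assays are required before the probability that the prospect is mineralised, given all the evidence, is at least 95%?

2

Prior odds = 0.315/0.685 = 63/137.
Combined Bayes factor of the evidence already in hand = 1.8 × 0.75 = 1.35.
Odds after that evidence = (63/137) × 1.35 = 1701/2740.
Target odds = 0.95/0.05 = 19.
Need 20ⁿ ≥ 19 ÷ (1701/2740) = 52060/1701.
20¹ = 20 falls short of 52060/1701 but 20² = 400 reaches it, so n = 2.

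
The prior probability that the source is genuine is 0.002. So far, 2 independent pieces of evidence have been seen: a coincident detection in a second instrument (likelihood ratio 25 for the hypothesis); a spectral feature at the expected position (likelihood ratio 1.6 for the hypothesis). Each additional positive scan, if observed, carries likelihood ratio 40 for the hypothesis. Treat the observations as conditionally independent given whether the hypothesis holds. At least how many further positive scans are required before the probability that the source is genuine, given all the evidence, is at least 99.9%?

Prior odds = 0.002/0.998 = 1/499.
Combined Bayes factor of the evidence already in hand = 25 × 1.6 = 40.
Odds after that evidence = (1/499) × 40 = 40/499.
Target odds = 0.999/0.001 = 999.
Need 40ⁿ ≥ 999 ÷ (40/499) = 12462.525.
40² = 1600 falls short of 12462.525 but 40³ = 64000 reaches it, so n = 3.

3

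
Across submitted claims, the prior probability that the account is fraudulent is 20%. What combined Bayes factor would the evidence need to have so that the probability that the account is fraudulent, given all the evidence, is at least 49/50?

Prior odds = 0.2/0.8 = 0.25.
Target odds = 0.98/0.02 = 49.
Required Bayes factor = 49 ÷ 0.25 = 196.

196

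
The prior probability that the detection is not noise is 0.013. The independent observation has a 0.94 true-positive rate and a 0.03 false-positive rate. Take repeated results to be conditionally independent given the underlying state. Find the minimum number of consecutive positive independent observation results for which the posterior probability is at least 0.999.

Prior odds: 0.013 ÷ 0.987 = 13/987.
Likelihood ratio of a positive result = 0.94/0.03 = 94/3.
Target odds: 0.999 ÷ 0.001 = 999.
Require (94/3)ⁿ ≥ 999 ÷ (13/987) = 986013/13.
(94/3)³ = 830584/27 falls short of 986013/13 but (94/3)⁴ = 78074896/81 reaches it, so n = 4.

4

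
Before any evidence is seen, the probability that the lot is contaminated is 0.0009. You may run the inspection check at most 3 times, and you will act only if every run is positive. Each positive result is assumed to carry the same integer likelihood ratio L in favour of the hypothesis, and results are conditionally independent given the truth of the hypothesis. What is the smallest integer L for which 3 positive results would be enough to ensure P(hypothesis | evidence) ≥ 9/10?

22

Prior odds = 0.0009/0.9991 = 9/9991.
Target odds = 0.9/0.1 = 9.
Need L³ ≥ 9 ÷ (9/9991) = 9991.
21³ = 9261 < 9991 ≤ 10648 = 22³, so L = 22.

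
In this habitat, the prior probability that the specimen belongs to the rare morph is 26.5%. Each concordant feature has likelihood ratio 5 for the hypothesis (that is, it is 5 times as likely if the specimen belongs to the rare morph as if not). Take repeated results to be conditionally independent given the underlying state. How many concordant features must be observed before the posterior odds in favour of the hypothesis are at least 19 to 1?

Prior odds = 0.265/0.735 = 53/147.
Likelihood ratio per concordant feature = 5.
Target odds = 19.
Need (53/147) × 5ⁿ ≥ 19, i.e. 5ⁿ ≥ 2793/53.
5² = 25 falls short of 2793/53 but 5³ = 125 reaches it, so n = 3.

3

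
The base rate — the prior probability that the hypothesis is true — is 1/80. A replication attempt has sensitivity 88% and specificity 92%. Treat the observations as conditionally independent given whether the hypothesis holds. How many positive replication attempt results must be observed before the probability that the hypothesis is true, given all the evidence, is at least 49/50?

Prior odds = 0.0125/0.9875 = 1/79.
False-positive rate = 1 − 0.92 = 0.08; likelihood ratio of a positive = 0.88/0.08 = 11.
Target odds: 0.98 ÷ 0.02 = 49.
Require 11ⁿ ≥ 49 ÷ (1/79) = 3871.
11³ = 1331 falls short of 3871 but 11⁴ = 14641 reaches it, so n = 4.

4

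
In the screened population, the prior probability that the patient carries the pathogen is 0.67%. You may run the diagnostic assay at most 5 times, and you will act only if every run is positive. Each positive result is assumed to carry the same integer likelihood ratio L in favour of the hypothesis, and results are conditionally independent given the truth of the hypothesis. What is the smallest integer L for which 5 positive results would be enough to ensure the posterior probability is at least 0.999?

11

Prior odds = 0.0067/0.9933 = 67/9933.
Target odds = 0.999/0.001 = 999.
Need L⁵ ≥ 999 ÷ (67/9933) = 9923067/67.
10⁵ = 100000 < 9923067/67 ≤ 161051 = 11⁵, so L = 11.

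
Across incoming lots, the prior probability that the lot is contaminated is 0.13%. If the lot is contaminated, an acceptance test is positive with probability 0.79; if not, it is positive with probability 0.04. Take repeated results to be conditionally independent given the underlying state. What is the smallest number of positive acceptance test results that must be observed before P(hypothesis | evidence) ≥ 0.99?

Prior odds: 0.0013 ÷ 0.9987 = 13/9987.
Likelihood ratio of a positive = 0.79/0.04 = 19.75.
Target odds: 0.99 ÷ 0.01 = 99.
Require 19.75ⁿ ≥ 99 ÷ (13/9987) = 988713/13.
19.75³ = 7703.734375 falls short of 988713/13 but 19.75⁴ = 38950081/256 reaches it, so n = 4.

4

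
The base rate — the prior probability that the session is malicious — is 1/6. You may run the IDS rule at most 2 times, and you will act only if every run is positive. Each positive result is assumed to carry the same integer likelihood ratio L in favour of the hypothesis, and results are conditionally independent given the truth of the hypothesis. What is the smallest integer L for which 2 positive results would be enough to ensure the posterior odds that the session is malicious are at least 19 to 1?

10

Prior odds = (1/6)/(5/6) = 0.2.
Target odds = 19.
Need L² ≥ 19 ÷ 0.2 = 95.
9² = 81 < 95 ≤ 100 = 10², so L = 10.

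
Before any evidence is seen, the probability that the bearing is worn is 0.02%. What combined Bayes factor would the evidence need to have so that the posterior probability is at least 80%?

Prior odds = 0.0002/0.9998 = 1/4999.
Target odds = 0.8/0.2 = 4.
Required Bayes factor = 4 ÷ (1/4999) = 19996.

19996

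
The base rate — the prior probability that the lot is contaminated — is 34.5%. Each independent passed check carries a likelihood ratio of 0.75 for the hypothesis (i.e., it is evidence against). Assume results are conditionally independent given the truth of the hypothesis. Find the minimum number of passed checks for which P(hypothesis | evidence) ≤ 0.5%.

Prior odds = 0.345/0.655 = 69/131.
Likelihood ratio per passed check = 0.75.
Target posterior odds = 0.005/0.995 = 1/199.
Require 0.75ⁿ ≤ 1/199 ÷ (69/131) = 131/13731.
0.75¹⁶ ≈0.0100226 is still above 131/13731 but 0.75¹⁷ ≈0.00751695 is at or below it, so n = 17.

17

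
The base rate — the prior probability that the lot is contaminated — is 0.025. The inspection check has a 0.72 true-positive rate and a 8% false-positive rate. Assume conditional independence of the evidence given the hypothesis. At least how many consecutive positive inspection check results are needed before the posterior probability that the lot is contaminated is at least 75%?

Prior odds: 0.025 ÷ 0.975 = 1/39.
Likelihood ratio of a positive result = 0.72/0.08 = 9.
Target odds: 0.75 ÷ 0.25 = 3.
Require 9ⁿ ≥ 3 ÷ (1/39) = 117.
9² = 81 falls short of 117 but 9³ = 729 reaches it, so n = 3.

3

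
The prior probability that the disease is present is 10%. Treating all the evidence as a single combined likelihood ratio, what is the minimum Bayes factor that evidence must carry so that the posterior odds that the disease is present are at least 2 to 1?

Prior odds = 0.1/0.9 = 1/9.
Target odds = 2.
Required Bayes factor = 2 ÷ (1/9) = 18.

18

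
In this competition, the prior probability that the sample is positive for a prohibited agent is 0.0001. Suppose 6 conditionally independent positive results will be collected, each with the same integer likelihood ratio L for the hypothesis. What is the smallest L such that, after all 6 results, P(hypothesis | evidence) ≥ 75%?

6

Prior odds = 0.0001/0.9999 = 1/9999.
Target odds = 0.75/0.25 = 3.
Need L⁶ ≥ 3 ÷ (1/9999) = 29997.
5⁶ = 15625 < 29997 ≤ 46656 = 6⁶, so L = 6.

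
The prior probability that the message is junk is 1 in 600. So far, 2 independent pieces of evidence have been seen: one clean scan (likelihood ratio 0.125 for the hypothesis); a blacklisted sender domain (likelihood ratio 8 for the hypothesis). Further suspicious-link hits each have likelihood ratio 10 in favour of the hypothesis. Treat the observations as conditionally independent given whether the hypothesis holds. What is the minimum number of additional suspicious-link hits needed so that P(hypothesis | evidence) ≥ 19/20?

Prior odds = (1/600)/(599/600) = 1/599.
Combined Bayes factor of the evidence already in hand = 0.125 × 8 = 1.
Odds after that evidence = (1/599) × 1 = 1/599.
Target odds = 0.95/0.05 = 19.
Need 10ⁿ ≥ 19 ÷ (1/599) = 11381.
10⁴ = 10000 falls short of 11381 but 10⁵ = 100000 reaches it, so n = 5.

5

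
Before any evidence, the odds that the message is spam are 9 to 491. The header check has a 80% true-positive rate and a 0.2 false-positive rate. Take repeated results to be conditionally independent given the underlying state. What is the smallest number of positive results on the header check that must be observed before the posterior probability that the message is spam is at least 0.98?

6

Prior odds = 9/491.
Likelihood ratio of a positive result = 0.8/0.2 = 4.
Target odds: 0.98 ÷ 0.02 = 49.
Require 4ⁿ ≥ 49 ÷ (9/491) = 24059/9.
4⁵ = 1024 falls short of 24059/9 but 4⁶ = 4096 reaches it, so n = 6.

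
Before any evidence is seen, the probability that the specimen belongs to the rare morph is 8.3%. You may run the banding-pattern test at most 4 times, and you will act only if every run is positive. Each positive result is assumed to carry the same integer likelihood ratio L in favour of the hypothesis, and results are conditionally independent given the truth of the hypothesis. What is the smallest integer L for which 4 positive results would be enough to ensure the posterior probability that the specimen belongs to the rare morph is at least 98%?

5

Prior odds = 0.083/0.917 = 83/917.
Target odds = 0.98/0.02 = 49.
Need L⁴ ≥ 49 ÷ (83/917) = 44933/83.
4⁴ = 256 < 44933/83 ≤ 625 = 5⁴, so L = 5.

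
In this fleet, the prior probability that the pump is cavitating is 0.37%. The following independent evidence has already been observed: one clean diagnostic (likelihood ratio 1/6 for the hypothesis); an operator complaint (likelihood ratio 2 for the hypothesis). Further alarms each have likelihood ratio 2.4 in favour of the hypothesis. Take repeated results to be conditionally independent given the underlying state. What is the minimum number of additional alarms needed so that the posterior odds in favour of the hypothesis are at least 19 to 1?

12

Prior odds = 0.0037/0.9963 = 37/9963.
Combined Bayes factor of the evidence already in hand = (1/6) × 2 = 1/3.
Odds after that evidence = (37/9963) × 1/3 = 37/29889.
Target odds = 19.
Need 2.4ⁿ ≥ 19 ÷ (37/29889) = 567891/37.
2.4¹¹ ≈15216.8 falls short of 567891/37 but 2.4¹² ≈36520.3 reaches it, so n = 12.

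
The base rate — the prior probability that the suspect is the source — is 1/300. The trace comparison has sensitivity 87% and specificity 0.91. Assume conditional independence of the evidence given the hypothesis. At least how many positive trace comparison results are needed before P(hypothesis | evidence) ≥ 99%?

5

Prior odds: (1/300) ÷ (299/300) = 1/299.
False-positive rate = 1 − 0.91 = 0.09; likelihood ratio of a positive = 0.87/0.09 = 29/3.
Target odds: 0.99 ÷ 0.01 = 99.
Need (1/299) × (29/3)ⁿ ≥ 99, i.e. (29/3)ⁿ ≥ 29601.
(29/3)⁴ = 707281/81 falls short of 29601 but (29/3)⁵ = 20511149/243 reaches it, so n = 5.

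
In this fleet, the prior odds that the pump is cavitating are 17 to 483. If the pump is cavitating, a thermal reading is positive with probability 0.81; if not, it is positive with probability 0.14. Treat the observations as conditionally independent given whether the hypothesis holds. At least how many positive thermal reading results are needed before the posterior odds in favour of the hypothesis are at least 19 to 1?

4

Prior odds = 17/483.
Likelihood ratio of a positive = 0.81/0.14 = 81/14.
Target odds = 19.
Need (17/483) × (81/14)ⁿ ≥ 19, i.e. (81/14)ⁿ ≥ 9177/17.
(81/14)³ = 531441/2744 falls short of 9177/17 but (81/14)⁴ = 43046721/38416 reaches it, so n = 4.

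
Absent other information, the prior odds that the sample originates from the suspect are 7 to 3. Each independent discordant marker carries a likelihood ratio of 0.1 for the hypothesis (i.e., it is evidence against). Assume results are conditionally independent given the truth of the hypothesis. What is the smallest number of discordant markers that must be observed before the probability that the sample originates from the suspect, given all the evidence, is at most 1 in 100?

Prior odds = 7/3.
Likelihood ratio per discordant marker = 0.1.
Target posterior odds = 0.01/0.99 = 1/99.
Require 0.1ⁿ ≤ 1/99 ÷ (7/3) = 1/231.
0.1² = 0.01 is still above 1/231 but 0.1³ = 0.001 is at or below it, so n = 3.

3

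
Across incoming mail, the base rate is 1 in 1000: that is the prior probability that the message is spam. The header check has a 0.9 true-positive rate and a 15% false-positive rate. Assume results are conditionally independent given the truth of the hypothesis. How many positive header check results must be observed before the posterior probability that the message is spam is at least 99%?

Prior odds = 0.001/0.999 = 1/999.
Likelihood ratio of a positive result = 0.9/0.15 = 6.
Target odds: 0.99 ÷ 0.01 = 99.
Need (1/999) × 6ⁿ ≥ 99, i.e. 6ⁿ ≥ 98901.
6⁶ = 46656 falls short of 98901 but 6⁷ = 279936 reaches it, so n = 7.

7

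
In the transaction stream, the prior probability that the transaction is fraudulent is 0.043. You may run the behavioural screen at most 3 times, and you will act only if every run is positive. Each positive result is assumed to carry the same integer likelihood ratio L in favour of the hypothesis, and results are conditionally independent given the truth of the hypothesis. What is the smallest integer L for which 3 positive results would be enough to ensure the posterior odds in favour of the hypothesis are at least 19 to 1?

Prior odds = 0.043/0.957 = 43/957.
Target odds = 19.
Need L³ ≥ 19 ÷ (43/957) = 18183/43.
7³ = 343 < 18183/43 ≤ 512 = 8³, so L = 8.

8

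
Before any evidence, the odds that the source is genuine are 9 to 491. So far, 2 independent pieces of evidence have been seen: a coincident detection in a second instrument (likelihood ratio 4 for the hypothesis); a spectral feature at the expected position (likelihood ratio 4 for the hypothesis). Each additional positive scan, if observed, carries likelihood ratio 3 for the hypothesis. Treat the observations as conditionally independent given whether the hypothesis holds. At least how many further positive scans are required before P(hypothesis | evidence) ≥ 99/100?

Prior odds = 9/491.
Combined Bayes factor of the evidence already in hand = 4 × 4 = 16.
Odds after that evidence = (9/491) × 16 = 144/491.
Target odds = 0.99/0.01 = 99.
Need 3ⁿ ≥ 99 ÷ (144/491) = 337.5625.
3⁵ = 243 falls short of 337.5625 but 3⁶ = 729 reaches it, so n = 6.

6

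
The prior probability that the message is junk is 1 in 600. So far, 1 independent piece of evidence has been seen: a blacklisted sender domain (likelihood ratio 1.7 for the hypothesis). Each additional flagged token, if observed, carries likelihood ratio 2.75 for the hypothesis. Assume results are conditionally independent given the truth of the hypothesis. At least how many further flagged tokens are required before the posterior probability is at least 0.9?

Prior odds = (1/600)/(599/600) = 1/599.
Bayes factor of the evidence already in hand = 1.7.
Odds after that evidence = (1/599) × 1.7 = 17/5990.
Target odds = 0.9/0.1 = 9.
Need 2.75ⁿ ≥ 9 ÷ (17/5990) = 53910/17.
2.75⁷ = 19487171/16384 falls short of 53910/17 but 2.75⁸ = 214358881/65536 reaches it, so n = 8.

8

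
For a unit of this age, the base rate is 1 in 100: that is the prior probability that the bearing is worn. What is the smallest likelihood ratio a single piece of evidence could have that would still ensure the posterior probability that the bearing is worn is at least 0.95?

1881

Prior odds = 0.01/0.99 = 1/99.
Target odds = 0.95/0.05 = 19.
Required Bayes factor = 19 ÷ (1/99) = 1881.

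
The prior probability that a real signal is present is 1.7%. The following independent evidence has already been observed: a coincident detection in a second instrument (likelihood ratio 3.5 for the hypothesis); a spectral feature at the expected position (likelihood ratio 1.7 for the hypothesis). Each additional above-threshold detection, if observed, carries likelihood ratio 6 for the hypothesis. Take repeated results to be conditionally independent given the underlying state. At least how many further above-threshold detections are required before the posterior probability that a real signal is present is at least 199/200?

Prior odds = 0.017/0.983 = 17/983.
Combined Bayes factor of the evidence already in hand = 3.5 × 1.7 = 5.95.
Odds after that evidence = (17/983) × 5.95 = 2023/19660.
Target odds = 0.995/0.005 = 199.
Need 6ⁿ ≥ 199 ÷ (2023/19660) = 3912340/2023.
6⁴ = 1296 falls short of 3912340/2023 but 6⁵ = 7776 reaches it, so n = 5.

5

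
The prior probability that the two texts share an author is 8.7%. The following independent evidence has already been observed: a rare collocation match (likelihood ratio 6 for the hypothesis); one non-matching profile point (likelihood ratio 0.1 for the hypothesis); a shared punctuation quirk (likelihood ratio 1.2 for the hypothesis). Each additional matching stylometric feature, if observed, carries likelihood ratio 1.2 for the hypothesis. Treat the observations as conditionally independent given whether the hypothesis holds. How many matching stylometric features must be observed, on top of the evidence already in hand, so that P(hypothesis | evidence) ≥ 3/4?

Prior odds = 0.087/0.913 = 87/913.
Combined Bayes factor of the evidence already in hand = 6 × 0.1 × 1.2 = 0.72.
Odds after that evidence = (87/913) × 0.72 = 1566/22825.
Target odds = 0.75/0.25 = 3.
Need 1.2ⁿ ≥ 3 ÷ (1566/22825) = 22825/522.
1.2²⁰ ≈38.3376 falls short of 22825/522 but 1.2²¹ ≈46.0051 reaches it, so n = 21.

21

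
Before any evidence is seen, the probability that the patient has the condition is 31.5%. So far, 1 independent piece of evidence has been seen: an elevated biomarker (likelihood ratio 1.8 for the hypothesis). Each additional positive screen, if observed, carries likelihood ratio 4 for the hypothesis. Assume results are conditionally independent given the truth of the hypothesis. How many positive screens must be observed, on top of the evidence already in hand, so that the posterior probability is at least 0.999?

Prior odds = 0.315/0.685 = 63/137.
Bayes factor of the evidence already in hand = 1.8.
Odds after that evidence = (63/137) × 1.8 = 567/685.
Target odds = 0.999/0.001 = 999.
Need 4ⁿ ≥ 999 ÷ (567/685) = 25345/21.
4⁵ = 1024 falls short of 25345/21 but 4⁶ = 4096 reaches it, so n = 6.

6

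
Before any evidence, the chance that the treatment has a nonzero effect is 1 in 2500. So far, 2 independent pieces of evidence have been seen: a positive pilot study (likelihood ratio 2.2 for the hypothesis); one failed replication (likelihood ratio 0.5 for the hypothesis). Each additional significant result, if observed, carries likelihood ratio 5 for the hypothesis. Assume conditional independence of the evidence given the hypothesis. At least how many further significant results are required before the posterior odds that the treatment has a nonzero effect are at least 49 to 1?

Prior odds = 0.0004/0.9996 = 1/2499.
Combined Bayes factor of the evidence already in hand = 2.2 × 0.5 = 1.1.
Odds after that evidence = (1/2499) × 1.1 = 11/24990.
Target odds = 49.
Need 5ⁿ ≥ 49 ÷ (11/24990) = 1224510/11.
5⁷ = 78125 falls short of 1224510/11 but 5⁸ = 390625 reaches it, so n = 8.

8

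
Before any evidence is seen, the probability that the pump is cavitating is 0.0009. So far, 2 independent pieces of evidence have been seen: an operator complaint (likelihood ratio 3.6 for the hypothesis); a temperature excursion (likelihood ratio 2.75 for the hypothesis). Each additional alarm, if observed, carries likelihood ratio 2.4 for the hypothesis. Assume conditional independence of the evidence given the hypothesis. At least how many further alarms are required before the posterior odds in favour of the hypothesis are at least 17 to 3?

Prior odds = 0.0009/0.9991 = 9/9991.
Combined Bayes factor of the evidence already in hand = 3.6 × 2.75 = 9.9.
Odds after that evidence = (9/9991) × 9.9 = 891/99910.
Target odds = 17/3.
Need 2.4ⁿ ≥ 17/3 ÷ (891/99910) = 1698470/2673.
2.4⁷ = 35831808/78125 falls short of 1698470/2673 but 2.4⁸ = 429981696/390625 reaches it, so n = 8.

8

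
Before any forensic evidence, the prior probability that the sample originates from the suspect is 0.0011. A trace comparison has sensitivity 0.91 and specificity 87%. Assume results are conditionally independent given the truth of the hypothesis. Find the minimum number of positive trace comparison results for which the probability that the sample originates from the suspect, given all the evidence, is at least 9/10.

5

Prior odds = 0.0011/0.9989 = 11/9989.
False-positive rate = 1 − 0.87 = 0.13; likelihood ratio of a positive = 0.91/0.13 = 7.
Target posterior odds = 0.9/0.1 = 9.
Require 7ⁿ ≥ 9 ÷ (11/9989) = 89901/11.
7⁴ = 2401 falls short of 89901/11 but 7⁵ = 16807 reaches it, so n = 5.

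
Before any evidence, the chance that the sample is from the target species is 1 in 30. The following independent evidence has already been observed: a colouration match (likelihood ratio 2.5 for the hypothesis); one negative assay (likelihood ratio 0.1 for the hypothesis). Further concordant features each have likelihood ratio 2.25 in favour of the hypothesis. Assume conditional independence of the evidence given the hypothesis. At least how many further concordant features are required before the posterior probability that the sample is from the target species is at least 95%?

Prior odds = (1/30)/(29/30) = 1/29.
Combined Bayes factor of the evidence already in hand = 2.5 × 0.1 = 0.25.
Odds after that evidence = (1/29) × 0.25 = 1/116.
Target odds = 0.95/0.05 = 19.
Need 2.25ⁿ ≥ 19 ÷ (1/116) = 2204.
2.25⁹ = 387420489/262144 falls short of 2204 but 2.25¹⁰ ≈3325.26 reaches it, so n = 10.

10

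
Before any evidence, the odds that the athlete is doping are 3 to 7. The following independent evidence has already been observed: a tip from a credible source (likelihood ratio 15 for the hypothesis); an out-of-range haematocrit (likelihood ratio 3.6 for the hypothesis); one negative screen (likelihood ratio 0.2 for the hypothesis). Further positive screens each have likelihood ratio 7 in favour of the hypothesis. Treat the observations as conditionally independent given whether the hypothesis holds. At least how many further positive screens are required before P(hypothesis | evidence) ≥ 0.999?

Prior odds = 3/7.
Combined Bayes factor of the evidence already in hand = 15 × 3.6 × 0.2 = 10.8.
Odds after that evidence = (3/7) × 10.8 = 162/35.
Target odds = 0.999/0.001 = 999.
Need 7ⁿ ≥ 999 ÷ (162/35) = 1295/6.
7² = 49 falls short of 1295/6 but 7³ = 343 reaches it, so n = 3.

3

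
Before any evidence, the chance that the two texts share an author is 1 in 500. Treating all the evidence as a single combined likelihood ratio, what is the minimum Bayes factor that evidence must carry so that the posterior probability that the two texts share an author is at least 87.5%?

3493

Prior odds = 0.002/0.998 = 1/499.
Target odds = 0.875/0.125 = 7.
Required Bayes factor = 7 ÷ (1/499) = 3493.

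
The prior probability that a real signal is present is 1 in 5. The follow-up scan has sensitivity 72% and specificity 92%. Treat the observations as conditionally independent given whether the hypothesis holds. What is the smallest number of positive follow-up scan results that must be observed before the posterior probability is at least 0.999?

Prior odds: 0.2 ÷ 0.8 = 0.25.
False-positive rate = 1 − 0.92 = 0.08; likelihood ratio of a positive = 0.72/0.08 = 9.
Target odds: 0.999 ÷ 0.001 = 999.
Need 0.25 × 9ⁿ ≥ 999, i.e. 9ⁿ ≥ 3996.
9³ = 729 falls short of 3996 but 9⁴ = 6561 reaches it, so n = 4.

4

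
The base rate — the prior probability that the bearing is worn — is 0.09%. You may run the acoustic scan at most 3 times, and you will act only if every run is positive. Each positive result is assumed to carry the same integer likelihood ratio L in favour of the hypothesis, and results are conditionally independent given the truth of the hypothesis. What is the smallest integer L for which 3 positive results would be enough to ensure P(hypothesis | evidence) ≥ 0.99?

48

Prior odds = 0.0009/0.9991 = 9/9991.
Target odds = 0.99/0.01 = 99.
Need L³ ≥ 99 ÷ (9/9991) = 109901.
47³ = 103823 < 109901 ≤ 110592 = 48³, so L = 48.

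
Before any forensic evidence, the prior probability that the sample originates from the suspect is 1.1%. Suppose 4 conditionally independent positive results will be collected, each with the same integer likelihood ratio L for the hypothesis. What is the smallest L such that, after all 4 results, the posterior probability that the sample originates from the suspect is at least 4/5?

5

Prior odds = 0.011/0.989 = 11/989.
Target odds = 0.8/0.2 = 4.
Need L⁴ ≥ 4 ÷ (11/989) = 3956/11.
4⁴ = 256 < 3956/11 ≤ 625 = 5⁴, so L = 5.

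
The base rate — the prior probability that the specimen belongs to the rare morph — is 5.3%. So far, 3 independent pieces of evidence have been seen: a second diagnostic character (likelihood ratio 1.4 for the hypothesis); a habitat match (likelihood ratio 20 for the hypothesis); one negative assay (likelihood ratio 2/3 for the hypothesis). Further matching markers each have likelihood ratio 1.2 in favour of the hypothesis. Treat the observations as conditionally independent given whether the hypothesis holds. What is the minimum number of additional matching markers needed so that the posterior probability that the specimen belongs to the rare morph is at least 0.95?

16

Prior odds = 0.053/0.947 = 53/947.
Combined Bayes factor of the evidence already in hand = 1.4 × 20 × (2/3) = 56/3.
Odds after that evidence = (53/947) × 56/3 = 2968/2841.
Target odds = 0.95/0.05 = 19.
Need 1.2ⁿ ≥ 19 ÷ (2968/2841) = 53979/2968.
1.2¹⁵ ≈15.407 falls short of 53979/2968 but 1.2¹⁶ ≈18.4884 reaches it, so n = 16.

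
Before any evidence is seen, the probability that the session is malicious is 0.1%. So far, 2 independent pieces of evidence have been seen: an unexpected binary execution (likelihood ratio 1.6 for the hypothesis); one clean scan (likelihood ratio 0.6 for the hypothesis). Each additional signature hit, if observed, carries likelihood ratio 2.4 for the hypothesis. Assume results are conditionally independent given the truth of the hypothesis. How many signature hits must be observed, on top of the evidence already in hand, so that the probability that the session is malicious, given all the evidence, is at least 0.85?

10

Prior odds = 0.001/0.999 = 1/999.
Combined Bayes factor of the evidence already in hand = 1.6 × 0.6 = 0.96.
Odds after that evidence = (1/999) × 0.96 = 8/8325.
Target odds = 0.85/0.15 = 17/3.
Need 2.4ⁿ ≥ 17/3 ÷ (8/8325) = 5896.875.
2.4⁹ ≈2641.81 falls short of 5896.875 but 2.4¹⁰ ≈6340.34 reaches it, so n = 10.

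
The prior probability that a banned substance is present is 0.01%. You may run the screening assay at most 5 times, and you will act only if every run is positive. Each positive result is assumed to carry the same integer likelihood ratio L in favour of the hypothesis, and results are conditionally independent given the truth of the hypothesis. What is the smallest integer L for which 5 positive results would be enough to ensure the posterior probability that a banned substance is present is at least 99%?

Prior odds = 0.0001/0.9999 = 1/9999.
Target odds = 0.99/0.01 = 99.
Need L⁵ ≥ 99 ÷ (1/9999) = 989901.
15⁵ = 759375 < 989901 ≤ 1048576 = 16⁵, so L = 16.

16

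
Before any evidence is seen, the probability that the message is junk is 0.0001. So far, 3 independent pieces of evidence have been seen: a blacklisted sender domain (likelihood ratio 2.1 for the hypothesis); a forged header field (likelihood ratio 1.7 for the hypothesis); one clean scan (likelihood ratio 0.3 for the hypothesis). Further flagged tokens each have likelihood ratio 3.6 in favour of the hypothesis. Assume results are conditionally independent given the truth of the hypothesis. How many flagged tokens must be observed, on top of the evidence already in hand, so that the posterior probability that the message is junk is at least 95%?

Prior odds = 0.0001/0.9999 = 1/9999.
Combined Bayes factor of the evidence already in hand = 2.1 × 1.7 × 0.3 = 1.071.
Odds after that evidence = (1/9999) × 1.071 = 119/1111000.
Target odds = 0.95/0.05 = 19.
Need 3.6ⁿ ≥ 19 ÷ (119/1111000) = 21109000/119.
3.6⁹ ≈101560 falls short of 21109000/119 but 3.6¹⁰ ≈365616 reaches it, so n = 10.

10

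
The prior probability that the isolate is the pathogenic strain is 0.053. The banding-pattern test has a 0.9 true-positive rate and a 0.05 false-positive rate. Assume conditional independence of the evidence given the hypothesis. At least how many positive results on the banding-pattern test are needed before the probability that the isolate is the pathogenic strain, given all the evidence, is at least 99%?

3

Prior odds = 0.053/0.947 = 53/947.
Likelihood ratio of a positive result = 0.9/0.05 = 18.
Target odds: 0.99 ÷ 0.01 = 99.
Need (53/947) × 18ⁿ ≥ 99, i.e. 18ⁿ ≥ 93753/53.
18² = 324 falls short of 93753/53 but 18³ = 5832 reaches it, so n = 3.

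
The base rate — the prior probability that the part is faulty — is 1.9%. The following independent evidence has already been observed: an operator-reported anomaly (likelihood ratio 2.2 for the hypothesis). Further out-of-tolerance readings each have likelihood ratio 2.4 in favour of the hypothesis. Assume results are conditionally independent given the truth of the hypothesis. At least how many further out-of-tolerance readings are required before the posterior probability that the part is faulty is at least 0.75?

5

Prior odds = 0.019/0.981 = 19/981.
Bayes factor of the evidence already in hand = 2.2.
Odds after that evidence = (19/981) × 2.2 = 209/4905.
Target odds = 0.75/0.25 = 3.
Need 2.4ⁿ ≥ 3 ÷ (209/4905) = 14715/209.
2.4⁴ = 33.1776 falls short of 14715/209 but 2.4⁵ = 79.62624 reaches it, so n = 5.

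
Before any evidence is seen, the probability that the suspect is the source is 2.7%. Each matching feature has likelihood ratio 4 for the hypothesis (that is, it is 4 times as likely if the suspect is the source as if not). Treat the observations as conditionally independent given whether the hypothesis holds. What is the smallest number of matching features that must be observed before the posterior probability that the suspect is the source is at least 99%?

6

Prior odds: 0.027 ÷ 0.973 = 27/973.
Likelihood ratio per matching feature = 4.
Target odds: 0.99 ÷ 0.01 = 99.
Need (27/973) × 4ⁿ ≥ 99, i.e. 4ⁿ ≥ 10703/3.
4⁵ = 1024 falls short of 10703/3 but 4⁶ = 4096 reaches it, so n = 6.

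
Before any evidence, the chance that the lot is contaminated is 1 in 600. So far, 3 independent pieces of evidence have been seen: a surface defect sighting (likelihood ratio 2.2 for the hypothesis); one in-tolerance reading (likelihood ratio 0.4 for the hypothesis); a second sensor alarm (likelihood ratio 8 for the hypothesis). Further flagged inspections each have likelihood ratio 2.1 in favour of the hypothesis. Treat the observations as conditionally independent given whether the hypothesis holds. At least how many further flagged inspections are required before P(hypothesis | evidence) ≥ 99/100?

13

Prior odds = (1/600)/(599/600) = 1/599.
Combined Bayes factor of the evidence already in hand = 2.2 × 0.4 × 8 = 7.04.
Odds after that evidence = (1/599) × 7.04 = 176/14975.
Target odds = 0.99/0.01 = 99.
Need 2.1ⁿ ≥ 99 ÷ (176/14975) = 8423.4375.
2.1¹² ≈7355.83 falls short of 8423.4375 but 2.1¹³ ≈15447.2 reaches it, so n = 13.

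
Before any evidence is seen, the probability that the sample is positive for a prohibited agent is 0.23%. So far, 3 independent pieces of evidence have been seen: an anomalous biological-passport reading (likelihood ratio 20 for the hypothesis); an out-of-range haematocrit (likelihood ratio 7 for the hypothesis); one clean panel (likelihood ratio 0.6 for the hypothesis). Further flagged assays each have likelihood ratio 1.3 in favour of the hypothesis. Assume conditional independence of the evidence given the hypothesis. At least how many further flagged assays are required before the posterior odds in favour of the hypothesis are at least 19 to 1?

Prior odds = 0.0023/0.9977 = 23/9977.
Combined Bayes factor of the evidence already in hand = 20 × 7 × 0.6 = 84.
Odds after that evidence = (23/9977) × 84 = 1932/9977.
Target odds = 19.
Need 1.3ⁿ ≥ 19 ÷ (1932/9977) = 189563/1932.
1.3¹⁷ ≈86.5042 falls short of 189563/1932 but 1.3¹⁸ ≈112.455 reaches it, so n = 18.

18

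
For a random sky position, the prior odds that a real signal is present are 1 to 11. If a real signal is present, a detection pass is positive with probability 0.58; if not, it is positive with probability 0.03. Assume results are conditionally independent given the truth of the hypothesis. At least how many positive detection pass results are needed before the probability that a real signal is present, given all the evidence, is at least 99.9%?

Prior odds = 1/11.
Likelihood ratio of a positive = 0.58/0.03 = 58/3.
Target odds: 0.999 ÷ 0.001 = 999.
Need (1/11) × (58/3)ⁿ ≥ 999, i.e. (58/3)ⁿ ≥ 10989.
(58/3)³ = 195112/27 falls short of 10989 but (58/3)⁴ = 11316496/81 reaches it, so n = 4.

4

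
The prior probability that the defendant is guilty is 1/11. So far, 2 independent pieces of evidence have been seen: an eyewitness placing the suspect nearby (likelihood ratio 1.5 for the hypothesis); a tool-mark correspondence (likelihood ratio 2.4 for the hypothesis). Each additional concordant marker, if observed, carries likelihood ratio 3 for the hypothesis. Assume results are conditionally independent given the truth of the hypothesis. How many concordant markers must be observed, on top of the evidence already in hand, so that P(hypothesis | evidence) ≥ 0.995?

Prior odds = (1/11)/(10/11) = 0.1.
Combined Bayes factor of the evidence already in hand = 1.5 × 2.4 = 3.6.
Odds after that evidence = 0.1 × 3.6 = 0.36.
Target odds = 0.995/0.005 = 199.
Need 3ⁿ ≥ 199 ÷ 0.36 = 4975/9.
3⁵ = 243 falls short of 4975/9 but 3⁶ = 729 reaches it, so n = 6.

6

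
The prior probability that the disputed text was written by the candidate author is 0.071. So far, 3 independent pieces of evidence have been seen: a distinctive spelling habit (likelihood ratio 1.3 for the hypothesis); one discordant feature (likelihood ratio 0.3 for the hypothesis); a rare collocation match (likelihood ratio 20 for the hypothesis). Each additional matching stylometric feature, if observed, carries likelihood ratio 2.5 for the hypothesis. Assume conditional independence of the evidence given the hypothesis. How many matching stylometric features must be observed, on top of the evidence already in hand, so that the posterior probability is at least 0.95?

4

Prior odds = 0.071/0.929 = 71/929.
Combined Bayes factor of the evidence already in hand = 1.3 × 0.3 × 20 = 7.8.
Odds after that evidence = (71/929) × 7.8 = 2769/4645.
Target odds = 0.95/0.05 = 19.
Need 2.5ⁿ ≥ 19 ÷ (2769/4645) = 88255/2769.
2.5³ = 15.625 falls short of 88255/2769 but 2.5⁴ = 39.0625 reaches it, so n = 4.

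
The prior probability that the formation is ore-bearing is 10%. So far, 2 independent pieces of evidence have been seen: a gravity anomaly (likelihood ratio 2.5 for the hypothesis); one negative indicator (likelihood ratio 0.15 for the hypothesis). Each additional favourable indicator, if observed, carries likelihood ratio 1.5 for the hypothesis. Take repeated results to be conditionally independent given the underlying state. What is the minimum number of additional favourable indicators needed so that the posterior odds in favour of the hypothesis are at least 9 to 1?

Prior odds = 0.1/0.9 = 1/9.
Combined Bayes factor of the evidence already in hand = 2.5 × 0.15 = 0.375.
Odds after that evidence = (1/9) × 0.375 = 1/24.
Target odds = 9.
Need 1.5ⁿ ≥ 9 ÷ (1/24) = 216.
1.5¹³ = 1594323/8192 falls short of 216 but 1.5¹⁴ = 4782969/16384 reaches it, so n = 14.

14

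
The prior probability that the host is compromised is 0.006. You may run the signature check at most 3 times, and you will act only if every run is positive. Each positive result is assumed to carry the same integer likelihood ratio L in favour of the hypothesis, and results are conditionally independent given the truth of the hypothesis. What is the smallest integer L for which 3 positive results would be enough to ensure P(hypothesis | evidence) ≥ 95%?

Prior odds = 0.006/0.994 = 3/497.
Target odds = 0.95/0.05 = 19.
Need L³ ≥ 19 ÷ (3/497) = 9443/3.
14³ = 2744 < 9443/3 ≤ 3375 = 15³, so L = 15.

15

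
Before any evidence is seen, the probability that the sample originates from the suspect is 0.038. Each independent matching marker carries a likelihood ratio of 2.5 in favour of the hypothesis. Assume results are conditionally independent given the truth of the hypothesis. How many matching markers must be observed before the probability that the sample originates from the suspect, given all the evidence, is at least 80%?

6

Prior odds: 0.038 ÷ 0.962 = 19/481.
Likelihood ratio per matching marker = 2.5.
Target posterior odds = 0.8/0.2 = 4.
Require 2.5ⁿ ≥ 4 ÷ (19/481) = 1924/19.
2.5⁵ = 97.65625 falls short of 1924/19 but 2.5⁶ = 244.140625 reaches it, so n = 6.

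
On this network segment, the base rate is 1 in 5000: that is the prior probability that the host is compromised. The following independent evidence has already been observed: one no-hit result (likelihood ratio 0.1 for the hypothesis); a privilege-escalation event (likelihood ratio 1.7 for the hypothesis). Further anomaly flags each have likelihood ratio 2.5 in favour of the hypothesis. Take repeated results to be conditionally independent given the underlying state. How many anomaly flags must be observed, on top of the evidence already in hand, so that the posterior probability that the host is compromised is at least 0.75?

13

Prior odds = 0.0002/0.9998 = 1/4999.
Combined Bayes factor of the evidence already in hand = 0.1 × 1.7 = 0.17.
Odds after that evidence = (1/4999) × 0.17 = 17/499900.
Target odds = 0.75/0.25 = 3.
Need 2.5ⁿ ≥ 3 ÷ (17/499900) = 1499700/17.
2.5¹² = 244140625/4096 falls short of 1499700/17 but 2.5¹³ ≈149012 reaches it, so n = 13.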